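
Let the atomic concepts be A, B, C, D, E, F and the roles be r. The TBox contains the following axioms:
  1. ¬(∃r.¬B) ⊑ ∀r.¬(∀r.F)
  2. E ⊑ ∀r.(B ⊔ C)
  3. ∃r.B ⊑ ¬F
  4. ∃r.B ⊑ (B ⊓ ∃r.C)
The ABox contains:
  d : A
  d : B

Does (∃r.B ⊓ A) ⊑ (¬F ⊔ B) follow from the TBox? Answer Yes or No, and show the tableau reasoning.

1. (∃r.B ⊓ A) ⊑ (¬F ⊔ B)  ⇔  ((∃r.B ⊓ A) ⊓ (F ⊓ ¬B)) unsat w.r.t. T
   all branches close; clash {B, ¬B} at x₀
2. Hence (∃r.B ⊓ A) ⊑ (¬F ⊔ B): entailed.

Yes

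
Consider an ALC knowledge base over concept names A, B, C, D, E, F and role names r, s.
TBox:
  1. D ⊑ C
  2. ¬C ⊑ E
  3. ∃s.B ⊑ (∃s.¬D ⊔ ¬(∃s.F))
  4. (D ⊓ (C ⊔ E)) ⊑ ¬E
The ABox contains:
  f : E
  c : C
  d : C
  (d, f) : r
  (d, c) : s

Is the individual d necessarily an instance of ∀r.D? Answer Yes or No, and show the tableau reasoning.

1. d : ∀r.D?  L(d) = {C} ∪ {∃r.¬D}
   open: L(d) ⊇ {C, ¬D, ∀s.¬B, ∃r.¬D} (+ ∃-successors) — d ∉ ∀r.D possible
2. Hence d : ∀r.D: not entailed.

No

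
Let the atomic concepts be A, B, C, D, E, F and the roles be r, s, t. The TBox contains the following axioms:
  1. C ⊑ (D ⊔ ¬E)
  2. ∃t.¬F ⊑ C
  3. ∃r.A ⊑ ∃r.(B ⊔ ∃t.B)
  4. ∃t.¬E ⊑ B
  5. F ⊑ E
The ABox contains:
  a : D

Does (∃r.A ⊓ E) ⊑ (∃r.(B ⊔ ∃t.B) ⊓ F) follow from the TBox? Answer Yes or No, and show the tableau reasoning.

1. (∃r.A ⊓ E) ⊑ (∃r.(B ⊔ ∃t.B) ⊓ F)  ⇔  ((∃r.A ⊓ E) ⊓ (∀r.(¬B ⊓ ∀t.¬B) ⊔ ¬F)) unsat w.r.t. T
   apply at x₀: ∃r.A⊑∃r.(B ⊔ ∃t.B)
   open: L(x₀) ⊇ {E, ¬C, ¬F, ∀t.E, ∀t.F, …} (+ ∃-successors)
2. Hence (∃r.A ⊓ E) ⊑ (∃r.(B ⊔ ∃t.B) ⊓ F): not entailed.

No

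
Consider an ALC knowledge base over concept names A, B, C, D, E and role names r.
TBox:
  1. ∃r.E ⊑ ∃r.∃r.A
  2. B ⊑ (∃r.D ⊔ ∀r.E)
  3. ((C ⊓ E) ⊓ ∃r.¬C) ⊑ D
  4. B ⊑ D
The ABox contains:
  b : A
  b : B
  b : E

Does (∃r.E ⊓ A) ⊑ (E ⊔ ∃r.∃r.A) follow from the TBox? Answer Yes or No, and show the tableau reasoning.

Yes

1. (∃r.E ⊓ A) ⊑ (E ⊔ ∃r.∃r.A)  ⇔  ((∃r.E ⊓ A) ⊓ (¬E ⊓ ∀r.∀r.¬A)) unsat w.r.t. T
   all branches close; clash {A, ¬A} at an ∃-successor
2. Hence (∃r.E ⊓ A) ⊑ (E ⊔ ∃r.∃r.A): entailed.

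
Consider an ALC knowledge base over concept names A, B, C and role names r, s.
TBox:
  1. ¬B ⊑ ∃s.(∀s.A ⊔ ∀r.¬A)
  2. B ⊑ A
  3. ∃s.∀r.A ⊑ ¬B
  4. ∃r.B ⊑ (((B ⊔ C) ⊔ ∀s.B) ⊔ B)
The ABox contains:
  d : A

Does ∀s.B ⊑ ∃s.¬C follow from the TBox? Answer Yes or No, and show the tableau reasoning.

1. ∀s.B ⊑ ∃s.¬C  ⇔  (∀s.B ⊓ ∀s.C) unsat w.r.t. T
   open: L(x₀) ⊇ {¬B, ∀r.¬B, ∀s.B, ∀s.C, ∃s.(∀s.A ⊔ ∀r.¬A)} (+ ∃-successors)
2. Hence ∀s.B ⊑ ∃s.¬C: not entailed.

No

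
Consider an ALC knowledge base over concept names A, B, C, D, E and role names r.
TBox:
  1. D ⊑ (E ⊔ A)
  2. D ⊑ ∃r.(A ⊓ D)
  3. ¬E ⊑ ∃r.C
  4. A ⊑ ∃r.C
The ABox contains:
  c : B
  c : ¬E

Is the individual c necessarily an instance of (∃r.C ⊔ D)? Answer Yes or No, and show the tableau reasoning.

Yes

1. c : (∃r.C ⊔ D)?  L(c) = {B, ¬E} ∪ {(∀r.¬C ⊓ ¬D)}
   clash {C, ¬C} at an ∃-successor — c ∈ (∃r.C ⊔ D)
2. Hence c : (∃r.C ⊔ D): entailed.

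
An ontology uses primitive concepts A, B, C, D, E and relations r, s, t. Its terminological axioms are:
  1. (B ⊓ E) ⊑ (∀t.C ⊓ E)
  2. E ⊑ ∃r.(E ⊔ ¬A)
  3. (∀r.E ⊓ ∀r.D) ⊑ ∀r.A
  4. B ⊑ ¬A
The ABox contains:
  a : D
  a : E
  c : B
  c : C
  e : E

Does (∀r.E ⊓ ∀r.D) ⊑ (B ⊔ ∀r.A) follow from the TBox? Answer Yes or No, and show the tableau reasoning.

1. (∀r.E ⊓ ∀r.D) ⊑ (B ⊔ ∀r.A)  ⇔  ((∀r.E ⊓ ∀r.D) ⊓ (¬B ⊓ ∃r.¬A)) unsat w.r.t. T
   all branches close; clash {A, ¬A} at an ∃-successor
2. Hence (∀r.E ⊓ ∀r.D) ⊑ (B ⊔ ∀r.A): entailed.

Yes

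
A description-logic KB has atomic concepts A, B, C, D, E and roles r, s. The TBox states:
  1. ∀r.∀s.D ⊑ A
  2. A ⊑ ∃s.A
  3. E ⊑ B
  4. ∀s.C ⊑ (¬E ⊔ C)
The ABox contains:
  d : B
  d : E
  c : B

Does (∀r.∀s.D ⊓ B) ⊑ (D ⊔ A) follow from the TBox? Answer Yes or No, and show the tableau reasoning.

1. (∀r.∀s.D ⊓ B) ⊑ (D ⊔ A)  ⇔  ((∀r.∀s.D ⊓ B) ⊓ (¬D ⊓ ¬A)) unsat w.r.t. T
   all branches close; clash {A, ¬A} at x₀
2. Hence (∀r.∀s.D ⊓ B) ⊑ (D ⊔ A): entailed.

Yes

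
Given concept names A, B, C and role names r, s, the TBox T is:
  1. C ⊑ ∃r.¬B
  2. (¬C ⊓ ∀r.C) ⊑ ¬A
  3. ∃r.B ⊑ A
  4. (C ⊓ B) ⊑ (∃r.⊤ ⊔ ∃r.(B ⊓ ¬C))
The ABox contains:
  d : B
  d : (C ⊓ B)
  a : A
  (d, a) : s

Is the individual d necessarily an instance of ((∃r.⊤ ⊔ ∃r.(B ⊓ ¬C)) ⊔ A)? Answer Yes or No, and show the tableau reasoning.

Yes

1. d : ((∃r.⊤ ⊔ ∃r.(B ⊓ ¬C)) ⊔ A)?  L(d) = {B, (C ⊓ B)} ∪ {((∀r.⊥ ⊓ ∀r.(¬B ⊔ C)) ⊓ ¬A)}
   clash {A, ¬A} at d — d ∈ ((∃r.⊤ ⊔ ∃r.(B ⊓ ¬C)) ⊔ A)
2. Hence d : ((∃r.⊤ ⊔ ∃r.(B ⊓ ¬C)) ⊔ A): entailed.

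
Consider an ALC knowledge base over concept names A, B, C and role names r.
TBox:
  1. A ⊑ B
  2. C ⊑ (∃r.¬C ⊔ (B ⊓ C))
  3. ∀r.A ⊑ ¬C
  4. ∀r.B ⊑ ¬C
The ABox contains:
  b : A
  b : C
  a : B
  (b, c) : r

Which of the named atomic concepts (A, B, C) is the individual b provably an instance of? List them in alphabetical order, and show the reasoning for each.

{A, B, C}

1. b : A?  L(b) = {A, C} ∪ {¬A}
   clash {A, ¬A} at b — b ∈ A
2. b : B?  L(b) = {A, C} ∪ {¬B}
   clash {B, ¬B} at b — b ∈ B
3. b : C?  L(b) = {A, C} ∪ {¬C}
   clash {C, ¬C} at b — b ∈ C
4. Entailed for b: {A, B, C}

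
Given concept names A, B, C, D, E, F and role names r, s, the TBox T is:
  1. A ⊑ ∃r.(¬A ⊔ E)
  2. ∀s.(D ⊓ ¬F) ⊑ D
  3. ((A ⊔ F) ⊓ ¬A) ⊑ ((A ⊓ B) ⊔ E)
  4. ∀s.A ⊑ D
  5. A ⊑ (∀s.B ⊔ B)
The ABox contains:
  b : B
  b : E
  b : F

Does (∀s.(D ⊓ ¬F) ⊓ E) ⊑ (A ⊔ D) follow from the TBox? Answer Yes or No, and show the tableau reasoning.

1. (∀s.(D ⊓ ¬F) ⊓ E) ⊑ (A ⊔ D)  ⇔  ((∀s.(D ⊓ ¬F) ⊓ E) ⊓ (¬A ⊓ ¬D)) unsat w.r.t. T
   all branches close; clash {D, ¬D} at x₀
2. Hence (∀s.(D ⊓ ¬F) ⊓ E) ⊑ (A ⊔ D): entailed.

Yes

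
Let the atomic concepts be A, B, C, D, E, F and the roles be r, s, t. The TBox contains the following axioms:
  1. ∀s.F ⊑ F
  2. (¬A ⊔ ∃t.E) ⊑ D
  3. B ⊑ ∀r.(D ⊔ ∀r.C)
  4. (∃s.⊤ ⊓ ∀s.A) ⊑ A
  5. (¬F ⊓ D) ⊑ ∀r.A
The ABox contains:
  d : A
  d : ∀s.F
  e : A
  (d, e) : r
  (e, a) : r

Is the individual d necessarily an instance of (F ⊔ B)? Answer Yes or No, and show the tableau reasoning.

Yes

1. d : (F ⊔ B)?  L(d) = {A, ∀s.F} ∪ {(¬F ⊓ ¬B)}
   clash {F, ¬F} at d — d ∈ (F ⊔ B)
2. Hence d : (F ⊔ B): entailed.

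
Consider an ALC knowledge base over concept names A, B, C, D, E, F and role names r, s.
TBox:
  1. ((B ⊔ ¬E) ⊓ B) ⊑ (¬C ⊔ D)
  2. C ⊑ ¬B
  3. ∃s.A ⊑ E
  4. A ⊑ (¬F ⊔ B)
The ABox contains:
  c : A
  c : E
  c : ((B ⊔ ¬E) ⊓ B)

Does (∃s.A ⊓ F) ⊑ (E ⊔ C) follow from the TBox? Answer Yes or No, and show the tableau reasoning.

Yes

1. (∃s.A ⊓ F) ⊑ (E ⊔ C)  ⇔  ((∃s.A ⊓ F) ⊓ (¬E ⊓ ¬C)) unsat w.r.t. T
   all branches close; clash {E, ¬E} at x₀
2. Hence (∃s.A ⊓ F) ⊑ (E ⊔ C): entailed.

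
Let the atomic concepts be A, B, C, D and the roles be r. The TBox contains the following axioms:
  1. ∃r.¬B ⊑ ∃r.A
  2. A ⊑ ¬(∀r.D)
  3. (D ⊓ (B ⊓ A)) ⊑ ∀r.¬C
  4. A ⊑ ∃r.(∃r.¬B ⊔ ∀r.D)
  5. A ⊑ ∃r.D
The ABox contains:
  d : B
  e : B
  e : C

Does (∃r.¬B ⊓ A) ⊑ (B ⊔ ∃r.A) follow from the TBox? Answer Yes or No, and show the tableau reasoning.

Yes

1. (∃r.¬B ⊓ A) ⊑ (B ⊔ ∃r.A)  ⇔  ((∃r.¬B ⊓ A) ⊓ (¬B ⊓ ∀r.¬A)) unsat w.r.t. T
   all branches close; clash {A, ¬A} at an ∃-successor
2. Hence (∃r.¬B ⊓ A) ⊑ (B ⊔ ∃r.A): entailed.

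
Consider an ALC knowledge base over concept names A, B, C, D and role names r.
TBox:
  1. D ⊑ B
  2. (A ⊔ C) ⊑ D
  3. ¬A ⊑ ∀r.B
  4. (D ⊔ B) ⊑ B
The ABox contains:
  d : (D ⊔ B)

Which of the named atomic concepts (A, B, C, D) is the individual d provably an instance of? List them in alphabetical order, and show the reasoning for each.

{B}

1. d : A?  L(d) = {(D ⊔ B)} ∪ {¬A}
   apply at d: ¬A⊑∀r.B; (D ⊔ B)⊑B
   open: L(d) ⊇ {B, D, ¬A, ∀r.B} — d ∉ A possible
2. d : B?  L(d) = {(D ⊔ B)} ∪ {¬B}
   clash {B, ¬B} at d — d ∈ B
3. d : C?  L(d) = {(D ⊔ B)} ∪ {¬C}
   apply at d: (D ⊔ B)⊑B
   open: L(d) ⊇ {A, B, D, ¬C} — d ∉ C possible
4. d : D?  L(d) = {(D ⊔ B)} ∪ {¬D}
   apply at d: (D ⊔ B)⊑B
   open: L(d) ⊇ {B, ¬A, ¬C, ¬D, ∀r.B} — d ∉ D possible
5. Entailed for d: {B}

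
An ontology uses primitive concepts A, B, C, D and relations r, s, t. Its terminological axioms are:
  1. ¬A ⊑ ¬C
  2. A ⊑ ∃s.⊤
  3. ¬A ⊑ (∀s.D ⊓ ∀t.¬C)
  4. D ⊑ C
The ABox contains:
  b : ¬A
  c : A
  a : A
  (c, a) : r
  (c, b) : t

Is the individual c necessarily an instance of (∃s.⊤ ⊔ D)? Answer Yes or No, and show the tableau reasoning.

1. c : (∃s.⊤ ⊔ D)?  L(c) = {A} ∪ {(∀s.⊥ ⊓ ¬D)}
   clash ⊥ at an ∃-successor — c ∈ (∃s.⊤ ⊔ D)
2. Hence c : (∃s.⊤ ⊔ D): entailed.

Yes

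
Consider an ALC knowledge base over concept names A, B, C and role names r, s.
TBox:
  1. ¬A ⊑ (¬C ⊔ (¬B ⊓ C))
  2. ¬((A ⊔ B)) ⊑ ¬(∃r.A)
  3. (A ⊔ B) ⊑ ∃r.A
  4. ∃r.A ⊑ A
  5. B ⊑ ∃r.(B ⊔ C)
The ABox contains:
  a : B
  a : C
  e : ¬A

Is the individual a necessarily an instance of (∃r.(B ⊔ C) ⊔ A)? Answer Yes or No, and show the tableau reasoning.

Yes

1. a : (∃r.(B ⊔ C) ⊔ A)?  L(a) = {B, C} ∪ {(∀r.(¬B ⊓ ¬C) ⊓ ¬A)}
   clash {B, ¬B} at a — a ∈ (∃r.(B ⊔ C) ⊔ A)
2. Hence a : (∃r.(B ⊔ C) ⊔ A): entailed.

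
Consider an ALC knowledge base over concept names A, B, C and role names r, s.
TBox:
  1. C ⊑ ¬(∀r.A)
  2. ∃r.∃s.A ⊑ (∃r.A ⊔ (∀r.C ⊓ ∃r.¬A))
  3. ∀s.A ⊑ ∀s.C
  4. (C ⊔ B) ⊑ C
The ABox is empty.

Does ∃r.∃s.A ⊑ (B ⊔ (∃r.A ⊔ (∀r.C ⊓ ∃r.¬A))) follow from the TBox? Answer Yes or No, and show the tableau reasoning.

Yes

1. ∃r.∃s.A ⊑ (B ⊔ (∃r.A ⊔ (∀r.C ⊓ ∃r.¬A)))  ⇔  (∃r.∃s.A ⊓ (¬B ⊓ (∀r.¬A ⊓ (∃r.¬C ⊔ ∀r.A)))) unsat w.r.t. T
   all branches close; clash {A, ¬A} at an ∃-successor
2. Hence ∃r.∃s.A ⊑ (B ⊔ (∃r.A ⊔ (∀r.C ⊓ ∃r.¬A))): entailed.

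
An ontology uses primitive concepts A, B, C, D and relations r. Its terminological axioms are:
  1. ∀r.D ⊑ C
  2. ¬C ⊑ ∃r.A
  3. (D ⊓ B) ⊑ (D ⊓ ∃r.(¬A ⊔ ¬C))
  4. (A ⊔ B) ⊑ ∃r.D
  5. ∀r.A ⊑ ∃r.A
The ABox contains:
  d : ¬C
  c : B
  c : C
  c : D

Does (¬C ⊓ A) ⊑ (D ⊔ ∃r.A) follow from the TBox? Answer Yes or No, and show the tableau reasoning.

1. (¬C ⊓ A) ⊑ (D ⊔ ∃r.A)  ⇔  ((¬C ⊓ A) ⊓ (¬D ⊓ ∀r.¬A)) unsat w.r.t. T
   all branches close; clash {C, ¬C} at x₀
2. Hence (¬C ⊓ A) ⊑ (D ⊔ ∃r.A): entailed.

Yes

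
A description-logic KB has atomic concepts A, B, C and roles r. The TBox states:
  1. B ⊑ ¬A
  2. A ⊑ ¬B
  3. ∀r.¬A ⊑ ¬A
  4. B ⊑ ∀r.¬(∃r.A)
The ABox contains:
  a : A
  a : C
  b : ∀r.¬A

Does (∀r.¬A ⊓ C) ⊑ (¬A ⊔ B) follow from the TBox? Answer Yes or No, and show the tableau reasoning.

1. (∀r.¬A ⊓ C) ⊑ (¬A ⊔ B)  ⇔  ((∀r.¬A ⊓ C) ⊓ (A ⊓ ¬B)) unsat w.r.t. T
   all branches close; clash {A, ¬A} at x₀
2. Hence (∀r.¬A ⊓ C) ⊑ (¬A ⊔ B): entailed.

Yes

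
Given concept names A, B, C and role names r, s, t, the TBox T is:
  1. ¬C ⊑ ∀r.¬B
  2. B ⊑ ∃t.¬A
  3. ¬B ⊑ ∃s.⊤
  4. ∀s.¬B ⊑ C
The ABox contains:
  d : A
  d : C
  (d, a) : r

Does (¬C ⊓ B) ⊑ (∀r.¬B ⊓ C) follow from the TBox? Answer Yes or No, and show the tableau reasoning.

1. (¬C ⊓ B) ⊑ (∀r.¬B ⊓ C)  ⇔  ((¬C ⊓ B) ⊓ (∃r.B ⊔ ¬C)) unsat w.r.t. T
   apply at x₀: ¬C⊑∀r.¬B; B⊑∃t.¬A
   open: L(x₀) ⊇ {B, ¬C, ∀r.¬B, ∃s.B, ∃t.¬A} (+ ∃-successors)
2. Hence (¬C ⊓ B) ⊑ (∀r.¬B ⊓ C): not entailed.

No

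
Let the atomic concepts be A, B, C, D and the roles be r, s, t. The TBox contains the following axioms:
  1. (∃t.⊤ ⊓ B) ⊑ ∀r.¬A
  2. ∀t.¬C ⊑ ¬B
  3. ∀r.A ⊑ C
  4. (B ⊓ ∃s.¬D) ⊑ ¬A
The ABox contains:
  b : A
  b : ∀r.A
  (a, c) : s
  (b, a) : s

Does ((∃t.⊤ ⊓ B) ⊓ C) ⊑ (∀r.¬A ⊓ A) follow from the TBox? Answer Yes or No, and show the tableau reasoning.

No

1. ((∃t.⊤ ⊓ B) ⊓ C) ⊑ (∀r.¬A ⊓ A)  ⇔  (((∃t.⊤ ⊓ B) ⊓ C) ⊓ (∃r.A ⊔ ¬A)) unsat w.r.t. T
   apply at x₀: (∃t.⊤ ⊓ B)⊑∀r.¬A
   open: L(x₀) ⊇ {B, C, ¬A, ∀r.¬A, ∃t.C, …} (+ ∃-successors)
2. Hence ((∃t.⊤ ⊓ B) ⊓ C) ⊑ (∀r.¬A ⊓ A): not entailed.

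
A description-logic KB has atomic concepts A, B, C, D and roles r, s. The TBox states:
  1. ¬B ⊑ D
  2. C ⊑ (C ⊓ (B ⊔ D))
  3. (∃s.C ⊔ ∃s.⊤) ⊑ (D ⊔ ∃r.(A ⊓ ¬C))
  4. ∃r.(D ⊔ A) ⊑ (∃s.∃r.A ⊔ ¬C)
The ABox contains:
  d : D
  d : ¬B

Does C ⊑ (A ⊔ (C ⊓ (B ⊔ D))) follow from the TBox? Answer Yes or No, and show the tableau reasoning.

1. C ⊑ (A ⊔ (C ⊓ (B ⊔ D)))  ⇔  (C ⊓ (¬A ⊓ (¬C ⊔ (¬B ⊓ ¬D)))) unsat w.r.t. T
   all branches close; clash {D, ¬D} at x₀
2. Hence C ⊑ (A ⊔ (C ⊓ (B ⊔ D))): entailed.

Yes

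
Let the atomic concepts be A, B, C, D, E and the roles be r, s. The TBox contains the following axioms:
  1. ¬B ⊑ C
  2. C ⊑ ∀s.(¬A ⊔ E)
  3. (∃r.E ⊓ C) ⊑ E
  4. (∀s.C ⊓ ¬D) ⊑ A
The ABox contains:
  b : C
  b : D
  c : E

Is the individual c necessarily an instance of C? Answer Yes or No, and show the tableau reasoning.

1. c : C?  L(c) = {E} ∪ {¬C}
   open: L(c) ⊇ {B, E, ¬C, ∃s.¬C} (+ ∃-successors) — c ∉ C possible
2. Hence c : C: not entailed.

No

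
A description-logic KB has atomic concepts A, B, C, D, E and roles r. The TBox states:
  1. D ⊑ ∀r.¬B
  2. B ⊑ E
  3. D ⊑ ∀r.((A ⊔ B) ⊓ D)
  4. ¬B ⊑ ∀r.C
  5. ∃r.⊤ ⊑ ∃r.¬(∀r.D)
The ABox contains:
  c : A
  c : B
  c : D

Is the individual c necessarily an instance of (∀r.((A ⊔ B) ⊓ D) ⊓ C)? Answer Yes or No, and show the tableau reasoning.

No

1. c : (∀r.((A ⊔ B) ⊓ D) ⊓ C)?  L(c) = {A, B, D} ∪ {(∃r.((¬A ⊓ ¬B) ⊔ ¬D) ⊔ ¬C)}
   apply at c: D⊑∀r.¬B; B⊑E; D⊑∀r.((A ⊔ B) ⊓ D)
   open: L(c) ⊇ {A, B, D, E, ¬C, …} — c ∉ (∀r.((A ⊔ B) ⊓ D) ⊓ C) possible
2. Hence c : (∀r.((A ⊔ B) ⊓ D) ⊓ C): not entailed.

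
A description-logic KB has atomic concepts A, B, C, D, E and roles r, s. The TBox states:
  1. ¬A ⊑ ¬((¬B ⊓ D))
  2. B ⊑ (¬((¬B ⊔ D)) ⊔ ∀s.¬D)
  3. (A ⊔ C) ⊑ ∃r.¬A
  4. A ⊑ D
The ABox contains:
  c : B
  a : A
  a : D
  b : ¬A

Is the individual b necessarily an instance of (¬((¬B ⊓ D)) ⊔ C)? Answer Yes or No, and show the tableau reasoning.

1. b : (¬((¬B ⊓ D)) ⊔ C)?  L(b) = {¬A} ∪ {((¬B ⊓ D) ⊓ ¬C)}
   clash {D, ¬D} at b — b ∈ (¬((¬B ⊓ D)) ⊔ C)
2. Hence b : (¬((¬B ⊓ D)) ⊔ C): entailed.

Yes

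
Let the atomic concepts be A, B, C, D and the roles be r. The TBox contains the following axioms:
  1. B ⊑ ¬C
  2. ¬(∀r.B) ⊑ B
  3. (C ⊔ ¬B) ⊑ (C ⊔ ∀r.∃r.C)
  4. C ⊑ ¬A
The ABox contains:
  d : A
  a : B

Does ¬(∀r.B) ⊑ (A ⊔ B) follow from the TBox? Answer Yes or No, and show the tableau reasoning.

Yes

1. ¬(∀r.B) ⊑ (A ⊔ B)  ⇔  (∃r.¬B ⊓ (¬A ⊓ ¬B)) unsat w.r.t. T
   all branches close; clash {B, ¬B} at x₀
2. Hence ¬(∀r.B) ⊑ (A ⊔ B): entailed.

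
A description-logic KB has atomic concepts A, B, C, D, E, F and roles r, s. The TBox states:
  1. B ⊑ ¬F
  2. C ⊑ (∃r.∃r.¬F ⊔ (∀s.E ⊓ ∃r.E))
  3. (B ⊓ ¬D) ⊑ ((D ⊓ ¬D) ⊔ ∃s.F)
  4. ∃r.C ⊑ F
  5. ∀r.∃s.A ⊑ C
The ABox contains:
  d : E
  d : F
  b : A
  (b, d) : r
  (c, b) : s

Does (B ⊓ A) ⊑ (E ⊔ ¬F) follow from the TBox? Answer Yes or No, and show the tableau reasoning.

1. (B ⊓ A) ⊑ (E ⊔ ¬F)  ⇔  ((B ⊓ A) ⊓ (¬E ⊓ F)) unsat w.r.t. T
   all branches close; clash {F, ¬F} at x₀
2. Hence (B ⊓ A) ⊑ (E ⊔ ¬F): entailed.

Yes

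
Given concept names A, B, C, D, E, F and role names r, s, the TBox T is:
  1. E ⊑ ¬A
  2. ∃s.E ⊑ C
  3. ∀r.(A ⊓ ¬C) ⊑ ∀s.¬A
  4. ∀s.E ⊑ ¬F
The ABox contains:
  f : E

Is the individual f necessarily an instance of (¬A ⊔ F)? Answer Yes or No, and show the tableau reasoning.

Yes

1. f : (¬A ⊔ F)?  L(f) = {E} ∪ {(A ⊓ ¬F)}
   clash {A, ¬A} at f — f ∈ (¬A ⊔ F)
2. Hence f : (¬A ⊔ F): entailed.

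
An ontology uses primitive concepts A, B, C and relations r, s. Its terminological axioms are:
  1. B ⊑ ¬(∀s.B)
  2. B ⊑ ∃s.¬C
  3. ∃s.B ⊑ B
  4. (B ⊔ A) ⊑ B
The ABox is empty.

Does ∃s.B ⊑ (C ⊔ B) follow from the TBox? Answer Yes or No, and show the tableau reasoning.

1. ∃s.B ⊑ (C ⊔ B)  ⇔  (∃s.B ⊓ (¬C ⊓ ¬B)) unsat w.r.t. T
   all branches close; clash {B, ¬B} at x₀
2. Hence ∃s.B ⊑ (C ⊔ B): entailed.

Yes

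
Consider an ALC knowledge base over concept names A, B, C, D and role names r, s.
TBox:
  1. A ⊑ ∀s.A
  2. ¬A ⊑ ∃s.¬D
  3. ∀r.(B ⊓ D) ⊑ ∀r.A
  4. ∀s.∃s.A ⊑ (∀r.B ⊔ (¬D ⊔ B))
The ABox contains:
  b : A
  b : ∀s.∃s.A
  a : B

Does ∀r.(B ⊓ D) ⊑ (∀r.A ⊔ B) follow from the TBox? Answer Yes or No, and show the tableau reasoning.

Yes

1. ∀r.(B ⊓ D) ⊑ (∀r.A ⊔ B)  ⇔  (∀r.(B ⊓ D) ⊓ (∃r.¬A ⊓ ¬B)) unsat w.r.t. T
   all branches close; clash {B, ¬B} at x₀
2. Hence ∀r.(B ⊓ D) ⊑ (∀r.A ⊔ B): entailed.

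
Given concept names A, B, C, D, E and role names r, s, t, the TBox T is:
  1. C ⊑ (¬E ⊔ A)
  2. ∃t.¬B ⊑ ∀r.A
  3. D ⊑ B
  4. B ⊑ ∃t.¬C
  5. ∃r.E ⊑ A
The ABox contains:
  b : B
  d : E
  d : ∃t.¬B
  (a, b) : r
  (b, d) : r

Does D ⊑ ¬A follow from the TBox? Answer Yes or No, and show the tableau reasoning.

No

1. D ⊑ ¬A  ⇔  (D ⊓ A) unsat w.r.t. T
   apply at x₀: D⊑B
   open: L(x₀) ⊇ {A, B, D, ¬C, ∀t.B, …} (+ ∃-successors)
2. Hence D ⊑ ¬A: not entailed.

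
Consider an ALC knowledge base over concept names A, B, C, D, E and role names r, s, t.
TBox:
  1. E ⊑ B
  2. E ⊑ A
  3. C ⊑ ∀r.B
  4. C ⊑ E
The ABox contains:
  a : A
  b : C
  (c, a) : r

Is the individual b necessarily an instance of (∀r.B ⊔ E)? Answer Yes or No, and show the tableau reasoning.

Yes

1. b : (∀r.B ⊔ E)?  L(b) = {C} ∪ {(∃r.¬B ⊓ ¬E)}
   clash {E, ¬E} at b — b ∈ (∀r.B ⊔ E)
2. Hence b : (∀r.B ⊔ E): entailed.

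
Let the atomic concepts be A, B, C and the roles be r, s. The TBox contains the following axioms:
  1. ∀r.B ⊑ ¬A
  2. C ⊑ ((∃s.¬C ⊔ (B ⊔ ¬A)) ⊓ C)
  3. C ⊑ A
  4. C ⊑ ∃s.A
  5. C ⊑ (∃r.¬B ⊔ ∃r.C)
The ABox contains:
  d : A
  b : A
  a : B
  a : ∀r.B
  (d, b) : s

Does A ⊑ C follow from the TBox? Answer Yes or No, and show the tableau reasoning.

No

1. A ⊑ C  ⇔  (A ⊓ ¬C) unsat w.r.t. T
   open: L(x₀) ⊇ {A, ¬C, ∃r.¬B} (+ ∃-successors)
2. Hence A ⊑ C: not entailed.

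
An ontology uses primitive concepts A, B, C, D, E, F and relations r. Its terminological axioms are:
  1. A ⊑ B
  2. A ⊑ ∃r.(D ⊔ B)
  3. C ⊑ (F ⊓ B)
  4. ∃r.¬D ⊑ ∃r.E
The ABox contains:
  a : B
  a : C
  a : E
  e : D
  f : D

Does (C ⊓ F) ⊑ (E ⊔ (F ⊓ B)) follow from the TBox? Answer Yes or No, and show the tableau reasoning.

Yes

1. (C ⊓ F) ⊑ (E ⊔ (F ⊓ B))  ⇔  ((C ⊓ F) ⊓ (¬E ⊓ (¬F ⊔ ¬B))) unsat w.r.t. T
   all branches close; clash {B, ¬B} at x₀
2. Hence (C ⊓ F) ⊑ (E ⊔ (F ⊓ B)): entailed.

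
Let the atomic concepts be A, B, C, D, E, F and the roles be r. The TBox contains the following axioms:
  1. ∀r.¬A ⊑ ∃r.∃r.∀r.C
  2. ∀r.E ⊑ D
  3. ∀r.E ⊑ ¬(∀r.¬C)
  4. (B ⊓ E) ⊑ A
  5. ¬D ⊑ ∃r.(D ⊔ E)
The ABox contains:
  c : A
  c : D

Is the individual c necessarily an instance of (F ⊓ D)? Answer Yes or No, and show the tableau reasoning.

1. c : (F ⊓ D)?  L(c) = {A, D} ∪ {(¬F ⊔ ¬D)}
   open: L(c) ⊇ {A, D, ¬F, ∃r.A, ∃r.¬E} (+ ∃-successors) — c ∉ (F ⊓ D) possible
2. Hence c : (F ⊓ D): not entailed.

No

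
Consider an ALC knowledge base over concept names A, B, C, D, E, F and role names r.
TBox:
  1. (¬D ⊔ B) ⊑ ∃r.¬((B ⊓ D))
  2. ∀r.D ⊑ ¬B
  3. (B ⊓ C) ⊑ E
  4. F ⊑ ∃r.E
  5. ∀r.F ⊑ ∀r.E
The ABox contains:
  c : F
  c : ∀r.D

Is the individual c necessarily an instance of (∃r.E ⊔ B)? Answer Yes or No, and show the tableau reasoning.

Yes

1. c : (∃r.E ⊔ B)?  L(c) = {F, ∀r.D} ∪ {(∀r.¬E ⊓ ¬B)}
   clash {E, ¬E} at an ∃-successor — c ∈ (∃r.E ⊔ B)
2. Hence c : (∃r.E ⊔ B): entailed.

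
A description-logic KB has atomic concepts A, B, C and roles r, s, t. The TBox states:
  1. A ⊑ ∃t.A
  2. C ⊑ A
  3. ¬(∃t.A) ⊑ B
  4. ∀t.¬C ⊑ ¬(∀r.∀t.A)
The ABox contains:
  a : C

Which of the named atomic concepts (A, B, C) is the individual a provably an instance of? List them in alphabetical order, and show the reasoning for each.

{A, C}

1. a : A?  L(a) = {C} ∪ {¬A}
   clash {A, ¬A} at a — a ∈ A
2. a : B?  L(a) = {C} ∪ {¬B}
   apply at a: C⊑A
   open: L(a) ⊇ {A, C, ¬B, ∃t.A, ∃t.C} (+ ∃-successors) — a ∉ B possible
3. a : C?  L(a) = {C} ∪ {¬C}
   clash {C, ¬C} at a — a ∈ C
4. Entailed for a: {A, C}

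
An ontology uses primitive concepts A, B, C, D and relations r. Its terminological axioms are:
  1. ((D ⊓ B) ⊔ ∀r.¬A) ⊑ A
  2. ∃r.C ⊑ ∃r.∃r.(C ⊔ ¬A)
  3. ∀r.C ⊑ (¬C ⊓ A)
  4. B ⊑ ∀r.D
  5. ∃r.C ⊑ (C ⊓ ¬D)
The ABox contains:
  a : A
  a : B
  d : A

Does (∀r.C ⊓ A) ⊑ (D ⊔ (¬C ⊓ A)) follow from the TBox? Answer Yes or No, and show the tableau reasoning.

1. (∀r.C ⊓ A) ⊑ (D ⊔ (¬C ⊓ A))  ⇔  ((∀r.C ⊓ A) ⊓ (¬D ⊓ (C ⊔ ¬A))) unsat w.r.t. T
   all branches close; clash {A, ¬A} at x₀
2. Hence (∀r.C ⊓ A) ⊑ (D ⊔ (¬C ⊓ A)): entailed.

Yes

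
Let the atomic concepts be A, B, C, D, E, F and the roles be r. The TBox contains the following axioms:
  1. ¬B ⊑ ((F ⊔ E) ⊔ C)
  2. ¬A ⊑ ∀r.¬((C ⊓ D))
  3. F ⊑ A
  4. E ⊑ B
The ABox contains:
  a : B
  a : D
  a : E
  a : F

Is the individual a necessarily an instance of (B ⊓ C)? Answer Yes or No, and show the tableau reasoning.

No

1. a : (B ⊓ C)?  L(a) = {B, D, E, F} ∪ {(¬B ⊔ ¬C)}
   apply at a: F⊑A
   open: L(a) ⊇ {A, B, D, E, F, …} — a ∉ (B ⊓ C) possible
2. Hence a : (B ⊓ C): not entailed.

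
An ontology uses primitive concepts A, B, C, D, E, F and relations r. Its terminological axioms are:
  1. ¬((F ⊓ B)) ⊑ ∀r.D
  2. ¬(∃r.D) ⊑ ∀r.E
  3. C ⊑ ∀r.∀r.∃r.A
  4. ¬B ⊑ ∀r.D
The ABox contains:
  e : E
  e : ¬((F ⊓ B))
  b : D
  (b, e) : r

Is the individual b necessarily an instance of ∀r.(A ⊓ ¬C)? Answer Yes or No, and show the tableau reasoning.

No

1. b : ∀r.(A ⊓ ¬C)?  L(b) = {D} ∪ {∃r.(¬A ⊔ C)}
   open: L(b) ⊇ {B, D, F, ¬C, ∃r.(¬A ⊔ C), …} (+ ∃-successors) — b ∉ ∀r.(A ⊓ ¬C) possible
2. Hence b : ∀r.(A ⊓ ¬C): not entailed.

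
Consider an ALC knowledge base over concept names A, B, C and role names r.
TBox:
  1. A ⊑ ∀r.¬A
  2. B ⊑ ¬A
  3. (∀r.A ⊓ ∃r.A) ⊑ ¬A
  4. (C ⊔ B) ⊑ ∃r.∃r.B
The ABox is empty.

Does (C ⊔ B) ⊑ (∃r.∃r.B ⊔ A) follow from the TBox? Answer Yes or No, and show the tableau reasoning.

1. (C ⊔ B) ⊑ (∃r.∃r.B ⊔ A)  ⇔  ((C ⊔ B) ⊓ (∀r.∀r.¬B ⊓ ¬A)) unsat w.r.t. T
   all branches close; clash {B, ¬B} at an ∃-successor
2. Hence (C ⊔ B) ⊑ (∃r.∃r.B ⊔ A): entailed.

Yes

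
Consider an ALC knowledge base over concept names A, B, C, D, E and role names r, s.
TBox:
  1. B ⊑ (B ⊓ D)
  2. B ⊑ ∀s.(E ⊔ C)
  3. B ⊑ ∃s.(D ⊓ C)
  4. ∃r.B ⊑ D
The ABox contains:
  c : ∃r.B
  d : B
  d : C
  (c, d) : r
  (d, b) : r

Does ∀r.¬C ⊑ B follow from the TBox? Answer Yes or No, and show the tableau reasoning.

1. ∀r.¬C ⊑ B  ⇔  (∀r.¬C ⊓ ¬B) unsat w.r.t. T
   open: L(x₀) ⊇ {¬B, ∀r.¬B, ∀r.¬C}
2. Hence ∀r.¬C ⊑ B: not entailed.

No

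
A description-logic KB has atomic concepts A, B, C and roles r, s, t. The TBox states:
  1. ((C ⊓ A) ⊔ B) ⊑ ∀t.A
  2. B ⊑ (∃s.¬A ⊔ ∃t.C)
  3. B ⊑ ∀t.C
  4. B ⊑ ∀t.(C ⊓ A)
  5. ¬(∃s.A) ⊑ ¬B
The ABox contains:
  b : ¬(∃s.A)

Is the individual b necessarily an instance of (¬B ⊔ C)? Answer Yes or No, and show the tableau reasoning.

1. b : (¬B ⊔ C)?  L(b) = {¬(∃s.A)} ∪ {(B ⊓ ¬C)}
   clash {B, ¬B} at b — b ∈ (¬B ⊔ C)
2. Hence b : (¬B ⊔ C): entailed.

Yes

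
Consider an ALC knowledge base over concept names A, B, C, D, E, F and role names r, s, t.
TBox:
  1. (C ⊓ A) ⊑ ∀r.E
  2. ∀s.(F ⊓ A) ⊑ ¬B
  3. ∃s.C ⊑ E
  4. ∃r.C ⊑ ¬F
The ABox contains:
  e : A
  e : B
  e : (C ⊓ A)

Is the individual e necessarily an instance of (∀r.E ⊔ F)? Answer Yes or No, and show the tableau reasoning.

Yes

1. e : (∀r.E ⊔ F)?  L(e) = {A, B, (C ⊓ A)} ∪ {(∃r.¬E ⊓ ¬F)}
   clash {B, ¬B} at e — e ∈ (∀r.E ⊔ F)
2. Hence e : (∀r.E ⊔ F): entailed.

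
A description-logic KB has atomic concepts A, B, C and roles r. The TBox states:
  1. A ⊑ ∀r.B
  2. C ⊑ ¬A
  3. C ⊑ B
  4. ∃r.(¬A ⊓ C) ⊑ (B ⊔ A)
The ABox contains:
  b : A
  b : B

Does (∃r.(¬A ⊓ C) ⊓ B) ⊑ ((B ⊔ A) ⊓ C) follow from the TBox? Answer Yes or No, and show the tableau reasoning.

1. (∃r.(¬A ⊓ C) ⊓ B) ⊑ ((B ⊔ A) ⊓ C)  ⇔  ((∃r.(¬A ⊓ C) ⊓ B) ⊓ ((¬B ⊓ ¬A) ⊔ ¬C)) unsat w.r.t. T
   apply at x₀: ∃r.(¬A ⊓ C)⊑(B ⊔ A)
   open: L(x₀) ⊇ {B, ¬A, ¬C, ∃r.(¬A ⊓ C)} (+ ∃-successors)
2. Hence (∃r.(¬A ⊓ C) ⊓ B) ⊑ ((B ⊔ A) ⊓ C): not entailed.

No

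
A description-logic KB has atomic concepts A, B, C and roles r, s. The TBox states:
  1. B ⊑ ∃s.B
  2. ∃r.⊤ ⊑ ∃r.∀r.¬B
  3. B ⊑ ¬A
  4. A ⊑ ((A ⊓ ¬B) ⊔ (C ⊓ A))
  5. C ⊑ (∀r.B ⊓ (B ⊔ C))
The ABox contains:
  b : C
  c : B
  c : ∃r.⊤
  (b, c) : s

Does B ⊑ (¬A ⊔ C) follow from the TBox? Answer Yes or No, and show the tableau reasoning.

Yes

1. B ⊑ (¬A ⊔ C)  ⇔  (B ⊓ (A ⊓ ¬C)) unsat w.r.t. T
   all branches close; clash {A, ¬A} at x₀
2. Hence B ⊑ (¬A ⊔ C): entailed.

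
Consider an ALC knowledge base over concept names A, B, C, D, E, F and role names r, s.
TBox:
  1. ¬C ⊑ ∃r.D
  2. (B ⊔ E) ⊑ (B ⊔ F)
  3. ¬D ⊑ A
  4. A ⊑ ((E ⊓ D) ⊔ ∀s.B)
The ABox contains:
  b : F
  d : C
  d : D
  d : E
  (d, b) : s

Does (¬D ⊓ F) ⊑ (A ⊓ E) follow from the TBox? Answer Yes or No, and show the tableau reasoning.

1. (¬D ⊓ F) ⊑ (A ⊓ E)  ⇔  ((¬D ⊓ F) ⊓ (¬A ⊔ ¬E)) unsat w.r.t. T
   apply at x₀: ¬D⊑A
   open: L(x₀) ⊇ {A, C, F, ¬B, ¬D, …}
2. Hence (¬D ⊓ F) ⊑ (A ⊓ E): not entailed.

No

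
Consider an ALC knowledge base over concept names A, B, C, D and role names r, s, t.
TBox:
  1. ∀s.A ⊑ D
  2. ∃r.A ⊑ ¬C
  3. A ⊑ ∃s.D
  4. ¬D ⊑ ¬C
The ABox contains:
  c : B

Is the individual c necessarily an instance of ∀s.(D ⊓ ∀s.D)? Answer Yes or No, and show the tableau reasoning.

1. c : ∀s.(D ⊓ ∀s.D)?  L(c) = {B} ∪ {∃s.(¬D ⊔ ∃s.¬D)}
   open: L(c) ⊇ {B, D, ¬A, ∀r.¬A, ∃s.(¬D ⊔ ∃s.¬D)} (+ ∃-successors) — c ∉ ∀s.(D ⊓ ∀s.D) possible
2. Hence c : ∀s.(D ⊓ ∀s.D): not entailed.

No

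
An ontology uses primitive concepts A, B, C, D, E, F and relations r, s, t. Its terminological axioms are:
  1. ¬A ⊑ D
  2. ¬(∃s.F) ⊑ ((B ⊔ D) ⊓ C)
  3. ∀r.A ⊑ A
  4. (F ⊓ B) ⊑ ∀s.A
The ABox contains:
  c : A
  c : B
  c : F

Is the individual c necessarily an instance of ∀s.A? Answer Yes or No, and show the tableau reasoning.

Yes

1. c : ∀s.A?  L(c) = {A, B, F} ∪ {∃s.¬A}
   clash {A, ¬A} at an ∃-successor — c ∈ ∀s.A
2. Hence c : ∀s.A: entailed.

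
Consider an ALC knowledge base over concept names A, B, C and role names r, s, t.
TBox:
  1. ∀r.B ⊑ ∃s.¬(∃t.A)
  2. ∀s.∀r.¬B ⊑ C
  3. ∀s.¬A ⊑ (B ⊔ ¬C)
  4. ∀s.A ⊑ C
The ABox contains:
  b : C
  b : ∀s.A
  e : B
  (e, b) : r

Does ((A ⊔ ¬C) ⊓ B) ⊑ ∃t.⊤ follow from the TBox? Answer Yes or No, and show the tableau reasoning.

1. ((A ⊔ ¬C) ⊓ B) ⊑ ∃t.⊤  ⇔  (((A ⊔ ¬C) ⊓ B) ⊓ ∀t.⊥) unsat w.r.t. T
   open: L(x₀) ⊇ {A, B, ∀t.⊥, ∃r.¬B, ∃s.A, …} (+ ∃-successors)
2. Hence ((A ⊔ ¬C) ⊓ B) ⊑ ∃t.⊤: not entailed.

No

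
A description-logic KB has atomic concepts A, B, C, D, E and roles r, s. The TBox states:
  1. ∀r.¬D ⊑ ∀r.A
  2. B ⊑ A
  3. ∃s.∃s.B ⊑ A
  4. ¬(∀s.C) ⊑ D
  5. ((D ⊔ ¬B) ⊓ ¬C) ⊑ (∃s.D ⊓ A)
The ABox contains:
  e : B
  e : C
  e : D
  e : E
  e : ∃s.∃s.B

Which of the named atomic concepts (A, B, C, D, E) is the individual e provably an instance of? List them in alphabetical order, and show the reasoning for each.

1. e : A?  L(e) = {B, C, D, E, ∃s.∃s.B} ∪ {¬A}
   clash {A, ¬A} at e — e ∈ A
2. e : B?  L(e) = {B, C, D, E, ∃s.∃s.B} ∪ {¬B}
   clash {B, ¬B} at e — e ∈ B
3. e : C?  L(e) = {B, C, D, E, ∃s.∃s.B} ∪ {¬C}
   clash {C, ¬C} at e — e ∈ C
4. e : D?  L(e) = {B, C, D, E, ∃s.∃s.B} ∪ {¬D}
   clash {D, ¬D} at e — e ∈ D
5. e : E?  L(e) = {B, C, D, E, ∃s.∃s.B} ∪ {¬E}
   clash {E, ¬E} at e — e ∈ E
6. Entailed for e: {A, B, C, D, E}

{A, B, C, D, E}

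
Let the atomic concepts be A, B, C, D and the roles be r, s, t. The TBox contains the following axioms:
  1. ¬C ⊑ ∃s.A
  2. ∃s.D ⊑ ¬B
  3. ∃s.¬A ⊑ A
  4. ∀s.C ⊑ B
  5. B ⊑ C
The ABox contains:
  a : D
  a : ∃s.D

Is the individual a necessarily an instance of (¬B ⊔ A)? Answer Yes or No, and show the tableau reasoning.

Yes

1. a : (¬B ⊔ A)?  L(a) = {D, ∃s.D} ∪ {(B ⊓ ¬A)}
   clash {A, ¬A} at a — a ∈ (¬B ⊔ A)
2. Hence a : (¬B ⊔ A): entailed.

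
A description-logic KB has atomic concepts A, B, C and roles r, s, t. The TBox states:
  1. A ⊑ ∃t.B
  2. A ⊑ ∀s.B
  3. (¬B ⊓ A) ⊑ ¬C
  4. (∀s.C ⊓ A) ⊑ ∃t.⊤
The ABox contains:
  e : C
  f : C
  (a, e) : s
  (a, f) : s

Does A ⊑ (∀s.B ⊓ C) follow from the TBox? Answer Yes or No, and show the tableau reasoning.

1. A ⊑ (∀s.B ⊓ C)  ⇔  (A ⊓ (∃s.¬B ⊔ ¬C)) unsat w.r.t. T
   apply at x₀: A⊑∃t.B; A⊑∀s.B
   open: L(x₀) ⊇ {A, B, ¬C, ∀s.B, ∃s.¬C, …} (+ ∃-successors)
2. Hence A ⊑ (∀s.B ⊓ C): not entailed.

No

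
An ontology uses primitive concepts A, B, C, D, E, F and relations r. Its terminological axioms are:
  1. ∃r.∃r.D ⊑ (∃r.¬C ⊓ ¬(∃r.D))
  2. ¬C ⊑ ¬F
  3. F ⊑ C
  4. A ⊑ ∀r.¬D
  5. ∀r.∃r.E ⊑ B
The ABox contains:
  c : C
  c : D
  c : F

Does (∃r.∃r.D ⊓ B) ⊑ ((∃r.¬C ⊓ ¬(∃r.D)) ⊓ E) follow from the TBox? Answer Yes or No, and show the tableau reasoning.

No

1. (∃r.∃r.D ⊓ B) ⊑ ((∃r.¬C ⊓ ¬(∃r.D)) ⊓ E)  ⇔  ((∃r.∃r.D ⊓ B) ⊓ ((∀r.C ⊔ ∃r.D) ⊔ ¬E)) unsat w.r.t. T
   apply at x₀: ∃r.∃r.D⊑(∃r.¬C ⊓ ¬(∃r.D))
   open: L(x₀) ⊇ {B, C, ¬A, ¬E, ∀r.¬D, …} (+ ∃-successors)
2. Hence (∃r.∃r.D ⊓ B) ⊑ ((∃r.¬C ⊓ ¬(∃r.D)) ⊓ E): not entailed.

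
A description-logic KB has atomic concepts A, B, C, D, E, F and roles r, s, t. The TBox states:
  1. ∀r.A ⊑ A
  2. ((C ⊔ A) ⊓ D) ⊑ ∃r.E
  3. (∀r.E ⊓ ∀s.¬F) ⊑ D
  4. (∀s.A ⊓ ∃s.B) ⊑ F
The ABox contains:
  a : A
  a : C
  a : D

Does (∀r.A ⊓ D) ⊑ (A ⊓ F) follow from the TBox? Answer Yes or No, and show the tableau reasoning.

1. (∀r.A ⊓ D) ⊑ (A ⊓ F)  ⇔  ((∀r.A ⊓ D) ⊓ (¬A ⊔ ¬F)) unsat w.r.t. T
   apply at x₀: ∀r.A⊑A
   open: L(x₀) ⊇ {A, D, ¬F, ∀r.A, ∃r.E, …} (+ ∃-successors)
2. Hence (∀r.A ⊓ D) ⊑ (A ⊓ F): not entailed.

No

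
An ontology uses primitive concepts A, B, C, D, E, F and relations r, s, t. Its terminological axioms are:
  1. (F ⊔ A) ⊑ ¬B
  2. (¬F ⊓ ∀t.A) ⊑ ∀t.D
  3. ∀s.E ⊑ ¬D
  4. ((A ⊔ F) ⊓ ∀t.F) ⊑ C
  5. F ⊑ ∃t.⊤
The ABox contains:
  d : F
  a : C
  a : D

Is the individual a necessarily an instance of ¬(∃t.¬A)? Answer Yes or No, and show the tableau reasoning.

No

1. a : ¬(∃t.¬A)?  L(a) = {C, D} ∪ {∃t.¬A}
   open: L(a) ⊇ {C, D, ¬A, ¬F, ∃s.¬E, …} (+ ∃-successors) — a ∉ ¬(∃t.¬A) possible
2. Hence a : ¬(∃t.¬A): not entailed.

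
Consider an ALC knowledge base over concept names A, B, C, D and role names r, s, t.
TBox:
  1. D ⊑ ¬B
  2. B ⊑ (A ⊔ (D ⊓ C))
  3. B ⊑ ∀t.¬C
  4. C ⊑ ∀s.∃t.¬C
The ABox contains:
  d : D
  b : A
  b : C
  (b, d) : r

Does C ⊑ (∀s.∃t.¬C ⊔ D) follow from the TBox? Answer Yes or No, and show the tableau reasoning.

Yes

1. C ⊑ (∀s.∃t.¬C ⊔ D)  ⇔  (C ⊓ (∃s.∀t.C ⊓ ¬D)) unsat w.r.t. T
   all branches close; clash {D, ¬D} at x₀
2. Hence C ⊑ (∀s.∃t.¬C ⊔ D): entailed.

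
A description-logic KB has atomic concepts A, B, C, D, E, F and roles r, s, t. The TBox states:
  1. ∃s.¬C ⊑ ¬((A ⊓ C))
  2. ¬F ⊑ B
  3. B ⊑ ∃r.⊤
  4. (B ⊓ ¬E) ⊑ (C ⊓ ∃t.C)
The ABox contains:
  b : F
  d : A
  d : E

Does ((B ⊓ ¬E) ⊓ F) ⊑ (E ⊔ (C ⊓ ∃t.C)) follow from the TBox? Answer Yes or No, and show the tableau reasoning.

Yes

1. ((B ⊓ ¬E) ⊓ F) ⊑ (E ⊔ (C ⊓ ∃t.C))  ⇔  (((B ⊓ ¬E) ⊓ F) ⊓ (¬E ⊓ (¬C ⊔ ∀t.¬C))) unsat w.r.t. T
   all branches close; clash {C, ¬C} at x₀
2. Hence ((B ⊓ ¬E) ⊓ F) ⊑ (E ⊔ (C ⊓ ∃t.C)): entailed.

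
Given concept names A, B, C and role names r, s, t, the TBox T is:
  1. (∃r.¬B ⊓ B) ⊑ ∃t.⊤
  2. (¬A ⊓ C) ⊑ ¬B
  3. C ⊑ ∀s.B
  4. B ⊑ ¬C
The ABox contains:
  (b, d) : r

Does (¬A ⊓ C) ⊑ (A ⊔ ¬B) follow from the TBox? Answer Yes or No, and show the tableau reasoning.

Yes

1. (¬A ⊓ C) ⊑ (A ⊔ ¬B)  ⇔  ((¬A ⊓ C) ⊓ (¬A ⊓ B)) unsat w.r.t. T
   all branches close; clash {C, ¬C} at x₀
2. Hence (¬A ⊓ C) ⊑ (A ⊔ ¬B): entailed.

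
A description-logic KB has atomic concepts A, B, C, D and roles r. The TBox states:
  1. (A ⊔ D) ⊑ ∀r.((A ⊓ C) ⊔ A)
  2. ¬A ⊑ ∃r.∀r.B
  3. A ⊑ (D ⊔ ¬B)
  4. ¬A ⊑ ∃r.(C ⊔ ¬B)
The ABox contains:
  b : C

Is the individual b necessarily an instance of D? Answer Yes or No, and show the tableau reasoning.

No

1. b : D?  L(b) = {C} ∪ {¬D}
   open: L(b) ⊇ {A, C, ¬B, ¬D, ∀r.((A ⊓ C) ⊔ A)} — b ∉ D possible
2. Hence b : D: not entailed.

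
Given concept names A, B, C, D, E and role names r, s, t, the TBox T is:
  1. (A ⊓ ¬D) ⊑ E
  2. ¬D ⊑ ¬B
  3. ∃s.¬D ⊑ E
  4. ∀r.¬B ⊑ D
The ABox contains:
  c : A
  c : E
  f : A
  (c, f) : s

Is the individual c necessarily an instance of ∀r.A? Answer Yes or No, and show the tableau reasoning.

No

1. c : ∀r.A?  L(c) = {A, E} ∪ {∃r.¬A}
   open: L(c) ⊇ {A, D, E, ∃r.¬A} (+ ∃-successors) — c ∉ ∀r.A possible
2. Hence c : ∀r.A: not entailed.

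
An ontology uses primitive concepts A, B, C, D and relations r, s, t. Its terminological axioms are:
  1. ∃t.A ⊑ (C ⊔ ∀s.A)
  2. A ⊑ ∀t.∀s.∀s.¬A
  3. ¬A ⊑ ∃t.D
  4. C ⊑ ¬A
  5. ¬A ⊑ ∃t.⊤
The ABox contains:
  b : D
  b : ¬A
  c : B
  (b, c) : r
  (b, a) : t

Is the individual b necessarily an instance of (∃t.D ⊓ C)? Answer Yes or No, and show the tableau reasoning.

No

1. b : (∃t.D ⊓ C)?  L(b) = {D, ¬A} ∪ {(∀t.¬D ⊔ ¬C)}
   apply at b: ¬A⊑∃t.D; ¬A⊑∃t.⊤
   open: L(b) ⊇ {D, ¬A, ¬C, ∀t.¬A, ∃t.D, …} (+ ∃-successors) — b ∉ (∃t.D ⊓ C) possible
2. Hence b : (∃t.D ⊓ C): not entailed.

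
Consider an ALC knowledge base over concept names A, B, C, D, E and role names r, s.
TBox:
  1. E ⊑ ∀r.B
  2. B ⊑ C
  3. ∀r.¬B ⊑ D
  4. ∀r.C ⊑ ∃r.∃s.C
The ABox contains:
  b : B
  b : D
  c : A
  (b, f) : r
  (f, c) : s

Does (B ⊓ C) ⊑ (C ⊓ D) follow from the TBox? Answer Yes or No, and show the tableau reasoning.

No

1. (B ⊓ C) ⊑ (C ⊓ D)  ⇔  ((B ⊓ C) ⊓ (¬C ⊔ ¬D)) unsat w.r.t. T
   open: L(x₀) ⊇ {B, C, ¬D, ¬E, ∃r.B, …} (+ ∃-successors)
2. Hence (B ⊓ C) ⊑ (C ⊓ D): not entailed.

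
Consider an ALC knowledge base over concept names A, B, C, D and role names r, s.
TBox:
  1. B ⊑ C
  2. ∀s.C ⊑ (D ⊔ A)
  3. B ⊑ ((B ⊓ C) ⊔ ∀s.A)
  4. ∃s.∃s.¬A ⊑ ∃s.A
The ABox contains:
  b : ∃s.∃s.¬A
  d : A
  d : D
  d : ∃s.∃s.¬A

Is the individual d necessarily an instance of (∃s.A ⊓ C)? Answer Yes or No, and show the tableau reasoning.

No

1. d : (∃s.A ⊓ C)?  L(d) = {A, D, ∃s.∃s.¬A} ∪ {(∀s.¬A ⊔ ¬C)}
   apply at d: ∃s.∃s.¬A⊑∃s.A
   open: L(d) ⊇ {A, D, ¬B, ¬C, ∃s.A, …} (+ ∃-successors) — d ∉ (∃s.A ⊓ C) possible
2. Hence d : (∃s.A ⊓ C): not entailed.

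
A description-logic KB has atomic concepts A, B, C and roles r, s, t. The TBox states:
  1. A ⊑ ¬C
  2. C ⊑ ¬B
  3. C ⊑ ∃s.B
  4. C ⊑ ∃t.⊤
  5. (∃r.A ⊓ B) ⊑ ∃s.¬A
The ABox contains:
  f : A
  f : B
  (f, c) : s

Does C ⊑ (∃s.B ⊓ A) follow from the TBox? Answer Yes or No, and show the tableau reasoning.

1. C ⊑ (∃s.B ⊓ A)  ⇔  (C ⊓ (∀s.¬B ⊔ ¬A)) unsat w.r.t. T
   apply at x₀: C⊑¬B; C⊑∃s.B; C⊑∃t.⊤
   open: L(x₀) ⊇ {C, ¬A, ¬B, ∃s.B, ∃t.⊤} (+ ∃-successors)
2. Hence C ⊑ (∃s.B ⊓ A): not entailed.

No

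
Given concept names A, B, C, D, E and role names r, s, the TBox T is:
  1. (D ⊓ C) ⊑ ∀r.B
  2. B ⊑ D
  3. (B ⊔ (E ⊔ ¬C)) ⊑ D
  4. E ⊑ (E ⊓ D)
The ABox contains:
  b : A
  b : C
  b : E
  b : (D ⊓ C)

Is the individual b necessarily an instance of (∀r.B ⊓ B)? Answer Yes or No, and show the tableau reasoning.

1. b : (∀r.B ⊓ B)?  L(b) = {A, C, E, (D ⊓ C)} ∪ {(∃r.¬B ⊔ ¬B)}
   apply at b: (D ⊓ C)⊑∀r.B; E⊑(E ⊓ D)
   open: L(b) ⊇ {A, C, D, E, ¬B, …} — b ∉ (∀r.B ⊓ B) possible
2. Hence b : (∀r.B ⊓ B): not entailed.

No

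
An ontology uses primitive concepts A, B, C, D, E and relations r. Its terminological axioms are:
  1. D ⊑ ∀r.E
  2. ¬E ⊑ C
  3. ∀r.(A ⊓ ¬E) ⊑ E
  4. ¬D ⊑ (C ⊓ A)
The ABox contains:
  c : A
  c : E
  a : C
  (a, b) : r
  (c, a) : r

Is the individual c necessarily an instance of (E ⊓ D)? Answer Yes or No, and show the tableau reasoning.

No

1. c : (E ⊓ D)?  L(c) = {A, E} ∪ {(¬E ⊔ ¬D)}
   open: L(c) ⊇ {A, C, E, ¬D} — c ∉ (E ⊓ D) possible
2. Hence c : (E ⊓ D): not entailed.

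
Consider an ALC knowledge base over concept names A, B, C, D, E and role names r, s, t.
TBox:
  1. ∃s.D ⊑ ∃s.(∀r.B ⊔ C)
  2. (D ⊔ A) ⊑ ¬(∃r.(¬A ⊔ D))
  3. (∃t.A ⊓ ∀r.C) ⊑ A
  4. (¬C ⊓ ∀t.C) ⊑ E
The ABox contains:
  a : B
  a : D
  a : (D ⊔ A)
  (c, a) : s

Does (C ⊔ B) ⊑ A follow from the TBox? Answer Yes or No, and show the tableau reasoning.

No

1. (C ⊔ B) ⊑ A  ⇔  ((C ⊔ B) ⊓ ¬A) unsat w.r.t. T
   open: L(x₀) ⊇ {C, ¬A, ¬D, ∀s.¬D, ∀t.¬A}
2. Hence (C ⊔ B) ⊑ A: not entailed.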